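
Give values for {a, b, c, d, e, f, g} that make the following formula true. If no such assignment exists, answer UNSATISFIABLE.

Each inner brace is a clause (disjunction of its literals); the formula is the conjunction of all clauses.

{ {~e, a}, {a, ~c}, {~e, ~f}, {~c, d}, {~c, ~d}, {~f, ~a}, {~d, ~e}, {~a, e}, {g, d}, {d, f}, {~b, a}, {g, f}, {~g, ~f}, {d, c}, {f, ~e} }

a=0; b=0; c=0; d=1; e=0; f=0; g=1

Branch on e: set e = 0.
Unit clause (~a) forces a = 0.
Unit clause (~c) forces c = 0.
Unit clause (~b) forces b = 0.
Unit clause (d) forces d = 1.
Branch on g: set g = 1.
Unit clause (~f) forces f = 0.
This assignment satisfies each clause.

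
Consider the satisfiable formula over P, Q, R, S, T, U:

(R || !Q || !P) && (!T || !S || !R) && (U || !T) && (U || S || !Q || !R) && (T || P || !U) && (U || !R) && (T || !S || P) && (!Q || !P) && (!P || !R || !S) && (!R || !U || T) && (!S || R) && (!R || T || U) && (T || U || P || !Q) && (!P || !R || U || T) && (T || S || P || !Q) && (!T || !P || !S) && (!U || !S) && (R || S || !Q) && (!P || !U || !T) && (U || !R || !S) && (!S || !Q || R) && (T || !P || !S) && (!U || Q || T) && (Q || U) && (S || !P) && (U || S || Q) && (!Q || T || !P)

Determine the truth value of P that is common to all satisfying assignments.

Suppose P = true.
Unit clause (!Q) forces Q = false.
Unit clause (U) forces U = true.
Unit clause (!S) forces S = false.
That conflicts with the unit clause (S).
So every satisfying assignment has P = False.

False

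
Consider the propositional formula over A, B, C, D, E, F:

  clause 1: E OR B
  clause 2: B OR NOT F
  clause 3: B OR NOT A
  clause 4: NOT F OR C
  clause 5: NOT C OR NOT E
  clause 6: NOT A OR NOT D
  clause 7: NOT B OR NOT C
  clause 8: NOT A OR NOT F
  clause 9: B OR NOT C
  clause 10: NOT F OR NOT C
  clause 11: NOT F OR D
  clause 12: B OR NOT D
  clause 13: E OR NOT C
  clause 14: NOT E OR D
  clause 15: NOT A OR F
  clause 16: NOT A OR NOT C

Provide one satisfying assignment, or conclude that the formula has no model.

A: false; B: true; C: false; D: true; E: false; F: false

Branch on E: set E = false.
The clause (B) is unit, so B = true.
The clause (NOT C) is unit, so C = false.
The clause (NOT F) is unit, so F = false.
The clause (NOT A) is unit, so A = false.
No clause remains; D is free.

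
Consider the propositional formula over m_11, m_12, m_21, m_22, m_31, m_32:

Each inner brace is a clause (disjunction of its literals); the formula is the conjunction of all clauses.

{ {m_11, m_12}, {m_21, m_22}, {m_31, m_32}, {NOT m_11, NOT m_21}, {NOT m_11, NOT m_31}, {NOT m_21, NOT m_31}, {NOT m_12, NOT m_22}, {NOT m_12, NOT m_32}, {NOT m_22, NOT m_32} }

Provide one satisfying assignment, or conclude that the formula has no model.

Suppose m_11 = true.
Unit clause (NOT m_21) forces m_21 = false.
Unit clause (m_22) forces m_22 = true.
Unit clause (NOT m_31) forces m_31 = false.
Unit clause (m_32) forces m_32 = true.
Now (NOT m_32) is unsatisfied and unit — conflict.
Undo m_11 and try m_11 = false.
Unit clause (m_12) forces m_12 = true.
Unit clause (NOT m_22) forces m_22 = false.
Unit clause (m_21) forces m_21 = true.
Unit clause (NOT m_31) forces m_31 = false.
Unit clause (m_32) forces m_32 = true.
Now (NOT m_32) is unsatisfied and unit — conflict.
Both values of m_11 lead to a conflict.

UNSATISFIABLE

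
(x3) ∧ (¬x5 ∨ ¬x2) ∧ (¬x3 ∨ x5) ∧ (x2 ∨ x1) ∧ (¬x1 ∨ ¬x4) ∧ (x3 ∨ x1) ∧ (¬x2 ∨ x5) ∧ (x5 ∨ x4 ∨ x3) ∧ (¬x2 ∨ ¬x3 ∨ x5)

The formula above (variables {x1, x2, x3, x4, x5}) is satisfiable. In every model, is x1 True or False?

Suppose x1 = False.
Unit clause (x3) forces x3 = True.
Unit clause (x5) forces x5 = True.
Unit clause (¬x2) forces x2 = False.
That conflicts with the unit clause (x2).
So every satisfying assignment has x1 = True.

True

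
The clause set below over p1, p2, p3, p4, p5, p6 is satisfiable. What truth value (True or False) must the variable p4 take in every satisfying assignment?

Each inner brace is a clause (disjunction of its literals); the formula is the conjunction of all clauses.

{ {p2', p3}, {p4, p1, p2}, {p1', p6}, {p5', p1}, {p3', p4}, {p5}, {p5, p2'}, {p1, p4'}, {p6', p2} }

True

Suppose p4 = 0.
Unit clause (p3') forces p3 = 0.
Unit clause (p2') forces p2 = 0.
Unit clause (p1) forces p1 = 1.
Unit clause (p6) forces p6 = 1.
That conflicts with the unit clause (p6').
So every satisfying assignment has p4 = True.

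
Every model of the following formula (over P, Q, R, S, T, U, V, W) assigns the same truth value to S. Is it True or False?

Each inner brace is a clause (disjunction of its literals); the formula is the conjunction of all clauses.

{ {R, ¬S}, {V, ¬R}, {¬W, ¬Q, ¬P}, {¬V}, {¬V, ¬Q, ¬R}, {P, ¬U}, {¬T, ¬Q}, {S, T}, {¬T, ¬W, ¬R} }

Suppose S = True.
From the singleton clause (R), R = True.
From the singleton clause (V), V = True.
Now (¬V) is unsatisfied and unit — conflict.
So every satisfying assignment has S = False.

False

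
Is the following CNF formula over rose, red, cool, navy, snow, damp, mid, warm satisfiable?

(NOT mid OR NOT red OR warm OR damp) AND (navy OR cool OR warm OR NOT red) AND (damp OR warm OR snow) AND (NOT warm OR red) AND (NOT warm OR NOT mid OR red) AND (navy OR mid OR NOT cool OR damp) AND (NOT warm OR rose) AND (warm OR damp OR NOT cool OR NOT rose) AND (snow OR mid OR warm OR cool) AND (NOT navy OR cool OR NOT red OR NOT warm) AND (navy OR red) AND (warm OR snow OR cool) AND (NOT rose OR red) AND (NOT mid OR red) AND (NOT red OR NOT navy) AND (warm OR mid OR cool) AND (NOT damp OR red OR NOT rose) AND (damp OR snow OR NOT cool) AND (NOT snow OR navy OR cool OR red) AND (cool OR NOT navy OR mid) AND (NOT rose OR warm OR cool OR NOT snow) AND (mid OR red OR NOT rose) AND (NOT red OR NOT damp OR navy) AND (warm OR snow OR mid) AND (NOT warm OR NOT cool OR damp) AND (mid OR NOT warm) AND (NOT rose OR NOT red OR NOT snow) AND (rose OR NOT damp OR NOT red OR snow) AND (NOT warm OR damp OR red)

Suppose warm = false.
Suppose damp = false.
The clause (snow) is unit, so snow = true.
Suppose mid = false.
The clause (cool) is unit, so cool = true.
The clause (navy) is unit, so navy = true.
The clause (NOT rose) is unit, so rose = false.
The clause (NOT red) is unit, so red = false.
This assignment satisfies each clause.
A satisfying assignment: rose=false, red=false, cool=true, navy=true, snow=true, damp=false, mid=false, warm=false.

Yes, satisfiable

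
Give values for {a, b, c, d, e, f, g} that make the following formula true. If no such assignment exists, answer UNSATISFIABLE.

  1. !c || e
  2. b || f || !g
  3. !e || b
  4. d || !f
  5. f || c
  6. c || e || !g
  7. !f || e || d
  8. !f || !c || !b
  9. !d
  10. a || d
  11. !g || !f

a=true,  b=true,  c=true,  d=false,  e=true,  f=false,  g=true

From the singleton clause (!d), d = false.
From the singleton clause (!f), f = false.
From the singleton clause (c), c = true.
From the singleton clause (e), e = true.
From the singleton clause (b), b = true.
From the singleton clause (a), a = true.
Every clause is now satisfied; g is unconstrained.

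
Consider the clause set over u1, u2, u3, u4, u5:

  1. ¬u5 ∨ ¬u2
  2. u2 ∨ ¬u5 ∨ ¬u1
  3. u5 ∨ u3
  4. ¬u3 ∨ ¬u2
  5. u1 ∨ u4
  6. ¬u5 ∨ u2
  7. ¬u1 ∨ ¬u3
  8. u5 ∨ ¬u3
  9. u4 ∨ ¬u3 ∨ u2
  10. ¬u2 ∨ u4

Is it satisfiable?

Case u5 = False:
The clause (u3) is unit, so u3 = True.
But (¬u3) is also a unit clause — contradiction.
Undo u5 and try u5 = True.
The clause (¬u2) is unit, so u2 = False.
But (u2) is also a unit clause — contradiction.
Both values of u5 lead to a conflict.
No assignment satisfies every clause.

No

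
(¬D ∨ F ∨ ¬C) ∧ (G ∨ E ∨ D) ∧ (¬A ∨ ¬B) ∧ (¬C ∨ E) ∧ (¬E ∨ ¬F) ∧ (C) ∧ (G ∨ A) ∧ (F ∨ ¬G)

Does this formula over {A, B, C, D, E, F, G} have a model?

Satisfiable

From the singleton clause (C), C = True.
From the singleton clause (E), E = True.
From the singleton clause (¬F), F = False.
From the singleton clause (¬D), D = False.
From the singleton clause (¬G), G = False.
From the singleton clause (A), A = True.
From the singleton clause (¬B), B = False.
This assignment satisfies each clause.
A satisfying assignment: A: True, B: False, C: True, D: False, E: True, F: False, G: False.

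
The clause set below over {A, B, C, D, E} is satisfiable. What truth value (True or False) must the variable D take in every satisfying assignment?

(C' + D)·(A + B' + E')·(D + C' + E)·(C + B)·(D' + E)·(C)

True

Suppose D = 0.
The clause (C') is unit, so C = 0.
But (C) is also a unit clause — contradiction.
So every satisfying assignment has D = True.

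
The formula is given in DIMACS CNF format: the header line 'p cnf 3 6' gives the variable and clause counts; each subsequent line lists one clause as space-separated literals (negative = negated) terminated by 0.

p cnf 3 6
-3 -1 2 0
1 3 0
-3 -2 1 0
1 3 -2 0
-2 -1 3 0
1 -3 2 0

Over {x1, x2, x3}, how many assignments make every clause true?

2

There are 2^3 = 8 truth assignments over (x1, x2, x3).
Check each against the 6 clauses (columns in the order x1, x2, x3):
  F F F  ✗ fails (x1 ∨ x3)
  F F T  ✗ fails (x1 ∨ ¬x3 ∨ x2)
  F T F  ✗ fails (x1 ∨ x3)
  F T T  ✗ fails (¬x3 ∨ ¬x2 ∨ x1)
  T F F  ✓ satisfies all
  T F T  ✗ fails (¬x3 ∨ ¬x1 ∨ x2)
  T T F  ✗ fails (¬x2 ∨ ¬x1 ∨ x3)
  T T T  ✓ satisfies all
2 of the 8 rows are models.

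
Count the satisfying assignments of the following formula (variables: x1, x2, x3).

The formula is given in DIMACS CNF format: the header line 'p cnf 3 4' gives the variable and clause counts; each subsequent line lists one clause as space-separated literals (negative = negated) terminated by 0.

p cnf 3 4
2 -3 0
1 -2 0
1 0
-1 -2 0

1

There are 2^3 = 8 truth assignments over (x1, x2, x3).
Split on x1. With x1 = True, the clauses containing x1 are satisfied and ¬x1 drops from the rest; 1 of the 2^2 = 4 assignments to the other variables satisfy what remains.
With x1 = False, by the same count on the reduced clause set, 0 assignments work.
(One model: x1=T, x2=F, x3=F.)
Total: 1 + 0 = 1.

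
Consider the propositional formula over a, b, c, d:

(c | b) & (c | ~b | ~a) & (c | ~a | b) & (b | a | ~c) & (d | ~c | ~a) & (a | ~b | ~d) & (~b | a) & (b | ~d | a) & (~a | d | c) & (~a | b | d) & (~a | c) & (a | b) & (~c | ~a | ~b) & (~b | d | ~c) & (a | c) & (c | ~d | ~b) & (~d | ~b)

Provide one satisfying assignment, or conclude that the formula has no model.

a ↦ 1; b ↦ 0; c ↦ 1; d ↦ 1

Case c = 1:
Case b = 0:
(a) alone gives a = 1.
(d) alone gives d = 1.
This assignment satisfies each clause.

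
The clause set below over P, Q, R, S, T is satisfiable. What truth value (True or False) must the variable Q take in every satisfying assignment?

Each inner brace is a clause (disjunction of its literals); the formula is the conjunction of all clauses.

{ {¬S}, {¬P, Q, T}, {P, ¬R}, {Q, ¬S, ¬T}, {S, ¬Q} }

False

Suppose Q = True.
(¬S) alone gives S = False.
Now (S) is unsatisfied and unit — conflict.
So every satisfying assignment has Q = False.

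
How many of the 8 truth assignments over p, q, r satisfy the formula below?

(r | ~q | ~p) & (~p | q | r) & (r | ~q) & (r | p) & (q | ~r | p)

There are 2^3 = 8 truth assignments over (p, q, r).
Check each against the 5 clauses (columns in the order p, q, r):
  F F F  ✗ fails (r | p)
  F F T  ✗ fails (q | ~r | p)
  F T F  ✗ fails (r | ~q)
  F T T  ✓ satisfies all
  T F F  ✗ fails (~p | q | r)
  T F T  ✓ satisfies all
  T T F  ✗ fails (r | ~q | ~p)
  T T T  ✓ satisfies all
3 of the 8 rows are models.

3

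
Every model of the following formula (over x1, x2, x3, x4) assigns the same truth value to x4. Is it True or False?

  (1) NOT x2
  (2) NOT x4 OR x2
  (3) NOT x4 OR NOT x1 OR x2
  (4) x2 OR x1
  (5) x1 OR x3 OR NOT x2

False

Suppose x4 = true.
Unit clause (NOT x2) forces x2 = false.
That conflicts with the unit clause (x2).
So every satisfying assignment has x4 = False.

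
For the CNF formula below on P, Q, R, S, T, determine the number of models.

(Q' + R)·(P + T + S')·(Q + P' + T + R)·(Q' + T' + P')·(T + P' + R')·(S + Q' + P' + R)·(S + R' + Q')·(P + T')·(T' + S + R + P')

5

There are 2^5 = 32 truth assignments over (P, Q, R, S, T).
Split on Q. With Q = 1, the clauses containing Q are satisfied and Q' drops from the rest; 0 of the 2^4 = 16 assignments to the other variables satisfy what remains.
With Q = 0, by the same count on the reduced clause set, 5 assignments work.
(One model: P=F, Q=F, R=F, S=F, T=F.)
Total: 0 + 5 = 5.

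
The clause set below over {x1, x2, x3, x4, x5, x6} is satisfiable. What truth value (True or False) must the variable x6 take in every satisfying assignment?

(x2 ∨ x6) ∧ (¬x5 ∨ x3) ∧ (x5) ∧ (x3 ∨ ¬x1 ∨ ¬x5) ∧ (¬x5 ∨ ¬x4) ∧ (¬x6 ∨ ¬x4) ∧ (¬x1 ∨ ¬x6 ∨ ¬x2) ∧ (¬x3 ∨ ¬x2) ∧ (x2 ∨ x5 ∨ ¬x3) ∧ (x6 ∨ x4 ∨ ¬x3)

True

Suppose x6 = False.
The clause (x2) is unit, so x2 = True.
The clause (x5) is unit, so x5 = True.
The clause (x3) is unit, so x3 = True.
Now (¬x3) is unsatisfied and unit — conflict.
So every satisfying assignment has x6 = True.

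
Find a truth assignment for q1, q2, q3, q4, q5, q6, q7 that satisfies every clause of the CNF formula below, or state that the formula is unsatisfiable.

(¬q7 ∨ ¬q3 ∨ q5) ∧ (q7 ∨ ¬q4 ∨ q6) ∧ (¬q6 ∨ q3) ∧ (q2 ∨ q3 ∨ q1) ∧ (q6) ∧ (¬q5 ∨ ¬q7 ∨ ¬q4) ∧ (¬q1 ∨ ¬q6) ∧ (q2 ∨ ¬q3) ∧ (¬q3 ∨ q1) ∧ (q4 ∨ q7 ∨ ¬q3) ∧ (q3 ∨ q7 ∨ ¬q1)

(q6) alone gives q6 = True.
(q3) alone gives q3 = True.
(¬q1) alone gives q1 = False.
But (q1) is also a unit clause — contradiction.

UNSATISFIABLE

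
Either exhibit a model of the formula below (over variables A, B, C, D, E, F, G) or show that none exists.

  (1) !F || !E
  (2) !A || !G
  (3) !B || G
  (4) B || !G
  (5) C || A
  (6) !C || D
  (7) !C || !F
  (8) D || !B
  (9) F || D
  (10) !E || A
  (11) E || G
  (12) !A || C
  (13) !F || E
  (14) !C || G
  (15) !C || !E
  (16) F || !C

Suppose F = false.
(D) alone gives D = true.
(!C) alone gives C = false.
(A) alone gives A = true.
But (!A) is also a unit clause — contradiction.
So F must be the other value — set F = true.
(!E) alone gives E = false.
But (E) is also a unit clause — contradiction.
Neither F = true nor F = false works.

UNSATISFIABLE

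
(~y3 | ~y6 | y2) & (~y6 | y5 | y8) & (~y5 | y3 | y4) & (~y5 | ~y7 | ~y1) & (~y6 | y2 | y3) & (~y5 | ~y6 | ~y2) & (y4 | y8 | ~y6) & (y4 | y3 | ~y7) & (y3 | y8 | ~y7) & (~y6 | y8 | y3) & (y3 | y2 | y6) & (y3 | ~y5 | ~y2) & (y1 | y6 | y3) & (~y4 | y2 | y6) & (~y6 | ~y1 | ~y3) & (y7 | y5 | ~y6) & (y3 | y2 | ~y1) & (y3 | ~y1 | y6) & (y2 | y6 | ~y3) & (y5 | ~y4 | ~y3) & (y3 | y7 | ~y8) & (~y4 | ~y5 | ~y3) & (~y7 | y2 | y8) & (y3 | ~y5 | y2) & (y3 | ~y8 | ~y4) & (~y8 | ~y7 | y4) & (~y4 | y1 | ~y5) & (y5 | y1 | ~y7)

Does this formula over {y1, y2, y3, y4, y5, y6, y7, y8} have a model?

Yes, satisfiable

Suppose y3 = 1.
Suppose y6 = 0.
From the singleton clause (y2), y2 = 1.
Suppose y5 = 0.
From the singleton clause (~y4), y4 = 0.
Suppose y8 = 1.
From the singleton clause (~y7), y7 = 0.
All clauses hold; y1 can take either value.
A satisfying assignment: y1: 1; y2: 1; y3: 1; y4: 0; y5: 0; y6: 0; y7: 0; y8: 1.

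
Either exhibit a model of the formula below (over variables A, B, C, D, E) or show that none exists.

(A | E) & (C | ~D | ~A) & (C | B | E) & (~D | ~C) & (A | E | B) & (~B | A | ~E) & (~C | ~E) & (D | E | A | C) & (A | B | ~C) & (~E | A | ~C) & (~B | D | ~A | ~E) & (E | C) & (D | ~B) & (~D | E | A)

Branch on A: set A = 1.
Branch on C: set C = 1.
Unit clause (~D) forces D = 0.
Unit clause (~E) forces E = 0.
Unit clause (~B) forces B = 0.
All clauses are satisfied.

A ↦ 1,  B ↦ 0,  C ↦ 1,  D ↦ 0,  E ↦ 0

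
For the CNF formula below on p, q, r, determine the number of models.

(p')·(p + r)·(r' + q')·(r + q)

There are 2^3 = 8 truth assignments over (p, q, r).
Check each against the 4 clauses (columns in the order p, q, r):
  F F F  ✗ fails (p + r)
  F F T  ✓ satisfies all
  F T F  ✗ fails (p + r)
  F T T  ✗ fails (r' + q')
  T F F  ✗ fails (p')
  T F T  ✗ fails (p')
  T T F  ✗ fails (p')
  T T T  ✗ fails (p')
1 of the 8 rows is a model.

1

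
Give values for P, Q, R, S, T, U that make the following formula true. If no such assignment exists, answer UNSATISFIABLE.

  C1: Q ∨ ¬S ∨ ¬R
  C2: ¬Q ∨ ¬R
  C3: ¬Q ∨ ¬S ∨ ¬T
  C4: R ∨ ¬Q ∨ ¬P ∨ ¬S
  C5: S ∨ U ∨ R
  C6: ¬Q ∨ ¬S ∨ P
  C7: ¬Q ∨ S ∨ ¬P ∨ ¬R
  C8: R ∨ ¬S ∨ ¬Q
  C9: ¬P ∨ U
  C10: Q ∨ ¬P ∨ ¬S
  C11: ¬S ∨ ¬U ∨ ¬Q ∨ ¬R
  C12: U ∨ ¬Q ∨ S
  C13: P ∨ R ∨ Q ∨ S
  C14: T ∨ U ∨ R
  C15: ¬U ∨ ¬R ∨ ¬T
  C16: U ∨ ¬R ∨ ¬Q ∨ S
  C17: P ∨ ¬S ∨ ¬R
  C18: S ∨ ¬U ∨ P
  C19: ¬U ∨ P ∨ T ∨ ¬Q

P: False; Q: False; R: True; S: False; T: True; U: False

Try Q = False.
Try S = False.
Try U = False.
(R) alone gives R = True.
(¬P) alone gives P = False.
Every clause is now satisfied; T is unconstrained.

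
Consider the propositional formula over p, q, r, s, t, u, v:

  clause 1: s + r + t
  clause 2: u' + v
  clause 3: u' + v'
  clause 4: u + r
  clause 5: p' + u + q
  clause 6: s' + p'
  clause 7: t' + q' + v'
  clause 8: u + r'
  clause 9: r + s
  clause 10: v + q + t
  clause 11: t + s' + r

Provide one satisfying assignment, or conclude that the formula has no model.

Branch on u: set u = 0.
From the singleton clause (r), r = 1.
Now (r') is unsatisfied and unit — conflict.
So u must be the other value — set u = 1.
From the singleton clause (v), v = 1.
Now (v') is unsatisfied and unit — conflict.
Either choice for u ends in contradiction.

UNSATISFIABLE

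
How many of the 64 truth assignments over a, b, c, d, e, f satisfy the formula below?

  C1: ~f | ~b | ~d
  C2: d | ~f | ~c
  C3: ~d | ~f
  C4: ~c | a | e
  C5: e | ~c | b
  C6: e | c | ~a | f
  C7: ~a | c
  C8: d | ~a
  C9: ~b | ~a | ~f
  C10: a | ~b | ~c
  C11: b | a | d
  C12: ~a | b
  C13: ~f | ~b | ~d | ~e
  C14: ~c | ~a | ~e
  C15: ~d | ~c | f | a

9

There are 2^6 = 64 truth assignments over (a, b, c, d, e, f).
Split on d. With d = 1, the clauses containing d are satisfied and ~d drops from the rest; 5 of the 2^5 = 32 assignments to the other variables satisfy what remains.
With d = 0, by the same count on the reduced clause set, 4 assignments work.
Total: 5 + 4 = 9.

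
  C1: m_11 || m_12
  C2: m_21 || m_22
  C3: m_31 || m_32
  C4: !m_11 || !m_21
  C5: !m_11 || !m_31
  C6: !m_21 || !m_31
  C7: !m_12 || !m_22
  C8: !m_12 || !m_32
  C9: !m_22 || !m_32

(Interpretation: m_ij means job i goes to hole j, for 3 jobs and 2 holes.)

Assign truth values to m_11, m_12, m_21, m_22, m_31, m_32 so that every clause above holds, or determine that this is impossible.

UNSATISFIABLE

Try m_11 = true.
From the singleton clause (!m_21), m_21 = false.
From the singleton clause (m_22), m_22 = true.
From the singleton clause (!m_31), m_31 = false.
From the singleton clause (m_32), m_32 = true.
But (!m_32) is also a unit clause — contradiction.
So m_11 must be the other value — set m_11 = false.
From the singleton clause (m_12), m_12 = true.
From the singleton clause (!m_22), m_22 = false.
From the singleton clause (m_21), m_21 = true.
From the singleton clause (!m_31), m_31 = false.
From the singleton clause (m_32), m_32 = true.
But (!m_32) is also a unit clause — contradiction.
Neither m_11 = true nor m_11 = false works.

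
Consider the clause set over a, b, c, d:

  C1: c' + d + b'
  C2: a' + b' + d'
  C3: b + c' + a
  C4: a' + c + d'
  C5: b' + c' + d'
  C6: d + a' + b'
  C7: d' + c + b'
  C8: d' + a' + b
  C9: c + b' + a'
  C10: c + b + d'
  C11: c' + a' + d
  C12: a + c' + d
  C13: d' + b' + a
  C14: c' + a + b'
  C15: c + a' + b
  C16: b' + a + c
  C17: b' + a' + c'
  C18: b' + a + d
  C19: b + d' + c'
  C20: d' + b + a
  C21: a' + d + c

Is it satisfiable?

Try c = 0.
Try a = 0.
Unit clause (b') forces b = 0.
Unit clause (d') forces d = 0.
Every clause now holds.
A satisfying assignment: a: 0,  b: 0,  c: 0,  d: 0.

Yes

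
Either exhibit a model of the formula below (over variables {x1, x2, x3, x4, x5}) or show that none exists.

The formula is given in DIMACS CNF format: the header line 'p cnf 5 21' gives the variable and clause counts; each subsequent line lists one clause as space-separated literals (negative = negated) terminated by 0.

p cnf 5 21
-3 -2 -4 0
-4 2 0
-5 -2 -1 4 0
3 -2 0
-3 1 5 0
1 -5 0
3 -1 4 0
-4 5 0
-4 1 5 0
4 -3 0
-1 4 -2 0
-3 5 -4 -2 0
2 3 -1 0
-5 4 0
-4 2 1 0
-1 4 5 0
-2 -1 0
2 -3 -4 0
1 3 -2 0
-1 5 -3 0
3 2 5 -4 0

Try x4 = False.
(¬x3) alone gives x3 = False.
(¬x2) alone gives x2 = False.
(¬x1) alone gives x1 = False.
(¬x5) alone gives x5 = False.
This assignment satisfies each clause.

x1 ↦ False,  x2 ↦ False,  x3 ↦ False,  x4 ↦ False,  x5 ↦ False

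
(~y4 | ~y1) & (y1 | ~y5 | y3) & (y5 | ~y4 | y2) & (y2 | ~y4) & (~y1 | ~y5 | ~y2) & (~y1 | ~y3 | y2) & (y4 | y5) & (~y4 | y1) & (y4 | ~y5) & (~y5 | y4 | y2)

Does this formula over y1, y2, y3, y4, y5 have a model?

Try y4 = 0.
The clause (y5) is unit, so y5 = 1.
But (~y5) is also a unit clause — contradiction.
So y4 must be the other value — set y4 = 1.
The clause (~y1) is unit, so y1 = 0.
But (y1) is also a unit clause — contradiction.
Either choice for y4 ends in contradiction.
No assignment satisfies every clause.

No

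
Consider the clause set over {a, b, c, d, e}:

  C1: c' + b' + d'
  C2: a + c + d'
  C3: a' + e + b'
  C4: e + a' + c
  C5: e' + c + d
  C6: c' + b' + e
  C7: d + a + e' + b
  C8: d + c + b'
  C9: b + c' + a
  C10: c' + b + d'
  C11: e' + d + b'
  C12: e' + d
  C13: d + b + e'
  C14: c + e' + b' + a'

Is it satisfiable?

Satisfiable

Case e = 1:
From the singleton clause (d), d = 1.
Case c = 0:
From the singleton clause (a), a = 1.
From the singleton clause (b'), b = 0.
Every clause now holds.
A satisfying assignment: a: 1,  b: 0,  c: 0,  d: 1,  e: 1.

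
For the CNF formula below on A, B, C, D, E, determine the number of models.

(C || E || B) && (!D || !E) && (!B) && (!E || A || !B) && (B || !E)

There are 2^5 = 32 truth assignments over (A, B, C, D, E).
Split on C. With C = true, the clauses containing C are satisfied and !C drops from the rest; 4 of the 2^4 = 16 assignments to the other variables satisfy what remains.
With C = false, by the same count on the reduced clause set, 0 assignments work.
(One model: A=F, B=F, C=T, D=F, E=F.)
Total: 4 + 0 = 4.

4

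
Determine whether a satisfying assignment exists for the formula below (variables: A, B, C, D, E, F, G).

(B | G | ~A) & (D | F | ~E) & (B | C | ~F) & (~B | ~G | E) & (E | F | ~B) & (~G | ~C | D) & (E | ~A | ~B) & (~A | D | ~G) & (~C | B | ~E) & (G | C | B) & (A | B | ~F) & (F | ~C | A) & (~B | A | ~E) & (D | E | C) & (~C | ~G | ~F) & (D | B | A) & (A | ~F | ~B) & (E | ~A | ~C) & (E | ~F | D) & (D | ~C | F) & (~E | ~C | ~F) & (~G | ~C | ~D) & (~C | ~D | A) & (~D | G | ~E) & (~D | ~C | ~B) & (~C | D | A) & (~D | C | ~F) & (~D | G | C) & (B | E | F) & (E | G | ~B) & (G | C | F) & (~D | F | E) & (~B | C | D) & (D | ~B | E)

Case B = 1:
Case G = 1:
Unit clause (E) forces E = 1.
Unit clause (A) forces A = 1.
Unit clause (D) forces D = 1.
Unit clause (~C) forces C = 0.
Unit clause (~F) forces F = 0.
Every clause now holds.
A satisfying assignment: A: 1; B: 1; C: 0; D: 1; E: 1; F: 0; G: 1.

Satisfiable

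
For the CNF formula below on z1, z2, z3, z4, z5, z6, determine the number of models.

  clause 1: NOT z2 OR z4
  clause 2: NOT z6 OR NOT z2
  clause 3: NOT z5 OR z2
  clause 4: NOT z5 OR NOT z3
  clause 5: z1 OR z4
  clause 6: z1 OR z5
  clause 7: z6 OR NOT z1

5

There are 2^6 = 64 truth assignments over (z1, z2, z3, z4, z5, z6).
Split on z4. With z4 = true, the clauses containing z4 are satisfied and NOT z4 drops from the rest; 3 of the 2^5 = 32 assignments to the other variables satisfy what remains.
With z4 = false, by the same count on the reduced clause set, 2 assignments work.
Total: 3 + 2 = 5.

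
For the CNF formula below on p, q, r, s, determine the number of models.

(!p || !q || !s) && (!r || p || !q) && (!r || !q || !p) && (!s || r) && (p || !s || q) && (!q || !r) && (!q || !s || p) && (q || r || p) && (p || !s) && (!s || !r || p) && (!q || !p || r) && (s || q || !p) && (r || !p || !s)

There are 2^4 = 16 truth assignments over (p, q, r, s).
Check each against the 13 clauses (columns in the order p, q, r, s):
  F F F F  ✗ fails (q || r || p)
  F F F T  ✗ fails (!s || r)
  F F T F  ✓ satisfies all
  F F T T  ✗ fails (p || !s || q)
  F T F F  ✓ satisfies all
  F T F T  ✗ fails (!s || r)
  F T T F  ✗ fails (!r || p || !q)
  F T T T  ✗ fails (!r || p || !q)
  T F F F  ✗ fails (s || q || !p)
  T F F T  ✗ fails (!s || r)
  T F T F  ✗ fails (s || q || !p)
  T F T T  ✓ satisfies all
  T T F F  ✗ fails (!q || !p || r)
  T T F T  ✗ fails (!p || !q || !s)
  T T T F  ✗ fails (!r || !q || !p)
  T T T T  ✗ fails (!p || !q || !s)
3 of the 16 rows are models.

3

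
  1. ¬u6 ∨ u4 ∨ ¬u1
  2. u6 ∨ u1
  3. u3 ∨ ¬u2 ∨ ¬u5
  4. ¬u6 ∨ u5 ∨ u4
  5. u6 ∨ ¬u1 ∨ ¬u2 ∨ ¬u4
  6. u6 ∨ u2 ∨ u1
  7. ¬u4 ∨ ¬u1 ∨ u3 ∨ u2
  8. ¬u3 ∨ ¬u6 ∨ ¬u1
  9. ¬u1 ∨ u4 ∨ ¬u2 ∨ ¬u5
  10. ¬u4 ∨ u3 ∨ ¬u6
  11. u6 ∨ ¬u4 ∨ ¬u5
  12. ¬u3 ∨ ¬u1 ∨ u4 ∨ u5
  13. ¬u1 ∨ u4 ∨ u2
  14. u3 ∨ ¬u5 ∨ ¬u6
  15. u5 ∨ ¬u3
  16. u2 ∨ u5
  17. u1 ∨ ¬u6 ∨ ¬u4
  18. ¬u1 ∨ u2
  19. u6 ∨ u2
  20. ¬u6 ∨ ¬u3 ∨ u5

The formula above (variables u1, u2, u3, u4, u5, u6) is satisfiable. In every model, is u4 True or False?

Suppose u4 = True.
Try u6 = True.
From the singleton clause (u3), u3 = True.
From the singleton clause (¬u1), u1 = False.
That conflicts with the unit clause (u1).
That branch fails; take u6 = False instead.
From the singleton clause (u1), u1 = True.
From the singleton clause (¬u2), u2 = False.
That conflicts with the unit clause (u2).
Either choice for u6 ends in contradiction.
So every satisfying assignment has u4 = False.

False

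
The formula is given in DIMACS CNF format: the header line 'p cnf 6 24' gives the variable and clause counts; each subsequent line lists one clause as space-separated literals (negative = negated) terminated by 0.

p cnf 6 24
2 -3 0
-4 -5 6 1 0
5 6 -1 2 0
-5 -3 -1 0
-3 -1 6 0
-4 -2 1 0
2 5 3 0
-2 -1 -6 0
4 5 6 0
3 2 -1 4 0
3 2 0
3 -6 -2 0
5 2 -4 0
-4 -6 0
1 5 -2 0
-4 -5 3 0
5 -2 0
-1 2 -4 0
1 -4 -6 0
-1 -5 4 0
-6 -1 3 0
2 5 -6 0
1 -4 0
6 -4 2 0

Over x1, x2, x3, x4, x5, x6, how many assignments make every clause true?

There are 2^6 = 64 truth assignments over (x1, x2, x3, x4, x5, x6).
Split on x5. With x5 = True, the clauses containing x5 are satisfied and ¬x5 drops from the rest; 3 of the 2^5 = 32 assignments to the other variables satisfy what remains.
With x5 = False, by the same count on the reduced clause set, 0 assignments work.
(One model: x1=F, x2=T, x3=F, x4=F, x5=T, x6=F.)
Total: 3 + 0 = 3.

3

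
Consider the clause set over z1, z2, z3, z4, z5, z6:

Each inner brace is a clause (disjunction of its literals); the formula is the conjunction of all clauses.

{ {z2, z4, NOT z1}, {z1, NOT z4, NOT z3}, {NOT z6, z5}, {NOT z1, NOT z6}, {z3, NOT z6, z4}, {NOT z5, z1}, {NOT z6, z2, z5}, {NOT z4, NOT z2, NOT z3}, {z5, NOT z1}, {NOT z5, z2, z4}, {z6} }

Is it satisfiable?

From the singleton clause (z6), z6 = true.
From the singleton clause (z5), z5 = true.
From the singleton clause (NOT z1), z1 = false.
But (z1) is also a unit clause — contradiction.
No assignment satisfies every clause.

Unsatisfiable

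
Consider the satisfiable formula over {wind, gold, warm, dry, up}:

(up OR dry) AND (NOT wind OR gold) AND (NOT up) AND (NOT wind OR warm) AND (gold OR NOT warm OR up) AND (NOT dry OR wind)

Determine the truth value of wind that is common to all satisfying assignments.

Suppose wind = false.
From the singleton clause (NOT up), up = false.
From the singleton clause (dry), dry = true.
Now (NOT dry) is unsatisfied and unit — conflict.
So every satisfying assignment has wind = True.

True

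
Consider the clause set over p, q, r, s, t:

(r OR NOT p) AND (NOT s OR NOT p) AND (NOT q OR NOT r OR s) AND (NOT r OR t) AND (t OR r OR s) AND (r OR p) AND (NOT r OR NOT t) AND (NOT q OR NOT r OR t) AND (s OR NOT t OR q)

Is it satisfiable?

Suppose r = true.
The clause (t) is unit, so t = true.
That conflicts with the unit clause (NOT t).
Backtrack on r: now try r = false.
The clause (NOT p) is unit, so p = false.
That conflicts with the unit clause (p).
Both values of r lead to a conflict.
No assignment satisfies every clause.

Unsatisfiable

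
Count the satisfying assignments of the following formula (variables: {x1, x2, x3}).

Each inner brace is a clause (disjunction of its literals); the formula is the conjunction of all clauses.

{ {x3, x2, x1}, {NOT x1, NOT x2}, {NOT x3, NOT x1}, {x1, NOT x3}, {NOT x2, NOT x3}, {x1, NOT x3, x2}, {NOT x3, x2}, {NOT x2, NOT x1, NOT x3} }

There are 2^3 = 8 truth assignments over (x1, x2, x3).
Check each against the 8 clauses (columns in the order x1, x2, x3):
  F F F  ✗ fails (x3 OR x2 OR x1)
  F F T  ✗ fails (x1 OR NOT x3)
  F T F  ✓ satisfies all
  F T T  ✗ fails (x1 OR NOT x3)
  T F F  ✓ satisfies all
  T F T  ✗ fails (NOT x3 OR NOT x1)
  T T F  ✗ fails (NOT x1 OR NOT x2)
  T T T  ✗ fails (NOT x1 OR NOT x2)
2 of the 8 rows are models.

2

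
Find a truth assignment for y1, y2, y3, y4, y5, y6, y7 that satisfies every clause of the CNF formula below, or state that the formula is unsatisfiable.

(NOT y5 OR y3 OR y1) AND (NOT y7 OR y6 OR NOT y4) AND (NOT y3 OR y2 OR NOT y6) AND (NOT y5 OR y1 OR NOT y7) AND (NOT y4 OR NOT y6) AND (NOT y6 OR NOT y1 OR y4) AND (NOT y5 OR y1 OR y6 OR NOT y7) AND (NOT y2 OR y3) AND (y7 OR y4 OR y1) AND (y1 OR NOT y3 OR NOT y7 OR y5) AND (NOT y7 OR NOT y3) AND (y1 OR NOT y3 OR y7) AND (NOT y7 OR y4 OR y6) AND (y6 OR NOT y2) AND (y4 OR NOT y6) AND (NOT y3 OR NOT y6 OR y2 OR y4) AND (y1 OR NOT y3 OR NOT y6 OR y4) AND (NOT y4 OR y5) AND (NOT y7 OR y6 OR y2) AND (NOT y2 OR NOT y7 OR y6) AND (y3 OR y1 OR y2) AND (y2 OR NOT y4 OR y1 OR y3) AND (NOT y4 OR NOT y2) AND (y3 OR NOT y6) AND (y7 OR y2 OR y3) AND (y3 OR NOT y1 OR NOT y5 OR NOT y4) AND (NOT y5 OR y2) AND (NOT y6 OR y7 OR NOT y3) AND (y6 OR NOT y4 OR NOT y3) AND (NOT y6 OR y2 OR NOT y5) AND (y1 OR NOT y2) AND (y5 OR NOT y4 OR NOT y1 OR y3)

y1: true; y2: false; y3: true; y4: false; y5: false; y6: false; y7: false

Try y4 = false.
From the singleton clause (NOT y6), y6 = false.
From the singleton clause (NOT y7), y7 = false.
From the singleton clause (y1), y1 = true.
From the singleton clause (NOT y2), y2 = false.
From the singleton clause (y3), y3 = true.
From the singleton clause (NOT y5), y5 = false.
This assignment satisfies each clause.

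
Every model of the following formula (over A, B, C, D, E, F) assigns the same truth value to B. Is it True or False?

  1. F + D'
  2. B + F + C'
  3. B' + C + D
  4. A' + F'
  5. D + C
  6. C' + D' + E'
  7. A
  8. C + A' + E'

True

Suppose B = 0.
(A) alone gives A = 1.
(F') alone gives F = 0.
(D') alone gives D = 0.
(C') alone gives C = 0.
That conflicts with the unit clause (C).
So every satisfying assignment has B = True.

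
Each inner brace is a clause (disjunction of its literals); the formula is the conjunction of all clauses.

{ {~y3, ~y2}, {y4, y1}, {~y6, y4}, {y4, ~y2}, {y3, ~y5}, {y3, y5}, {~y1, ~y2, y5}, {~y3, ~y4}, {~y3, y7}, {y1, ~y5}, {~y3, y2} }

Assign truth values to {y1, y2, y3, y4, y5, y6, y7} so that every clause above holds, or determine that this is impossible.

UNSATISFIABLE

Branch on y3: set y3 = 0.
The clause (~y5) is unit, so y5 = 0.
But (y5) is also a unit clause — contradiction.
Backtrack on y3: now try y3 = 1.
The clause (~y2) is unit, so y2 = 0.
But (y2) is also a unit clause — contradiction.
Neither y3 = 1 nor y3 = 0 works.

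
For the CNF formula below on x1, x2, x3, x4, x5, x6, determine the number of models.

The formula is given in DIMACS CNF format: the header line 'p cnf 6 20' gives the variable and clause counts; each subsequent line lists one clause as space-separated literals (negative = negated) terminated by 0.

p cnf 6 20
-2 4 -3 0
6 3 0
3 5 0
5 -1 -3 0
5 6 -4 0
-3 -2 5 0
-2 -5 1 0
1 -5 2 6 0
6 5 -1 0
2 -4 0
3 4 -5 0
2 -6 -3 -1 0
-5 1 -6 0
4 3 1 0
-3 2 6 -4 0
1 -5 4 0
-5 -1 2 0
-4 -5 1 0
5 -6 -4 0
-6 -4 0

3

There are 2^6 = 64 truth assignments over (x1, x2, x3, x4, x5, x6).
Split on x4. With x4 = True, the clauses containing x4 are satisfied and ¬x4 drops from the rest; 1 of the 2^5 = 32 assignments to the other variables satisfy what remains.
With x4 = False, by the same count on the reduced clause set, 2 assignments work.
(One model: x1=F, x2=F, x3=T, x4=F, x5=F, x6=F.)
Total: 1 + 2 = 3.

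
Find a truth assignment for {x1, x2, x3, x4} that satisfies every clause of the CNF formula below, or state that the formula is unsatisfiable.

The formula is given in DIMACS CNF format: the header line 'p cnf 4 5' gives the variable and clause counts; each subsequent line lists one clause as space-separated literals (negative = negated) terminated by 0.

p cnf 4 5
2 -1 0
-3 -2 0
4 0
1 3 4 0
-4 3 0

x1: False, x2: False, x3: True, x4: True

Unit clause (x4) forces x4 = True.
Unit clause (x3) forces x3 = True.
Unit clause (¬x2) forces x2 = False.
Unit clause (¬x1) forces x1 = False.
This assignment satisfies each clause.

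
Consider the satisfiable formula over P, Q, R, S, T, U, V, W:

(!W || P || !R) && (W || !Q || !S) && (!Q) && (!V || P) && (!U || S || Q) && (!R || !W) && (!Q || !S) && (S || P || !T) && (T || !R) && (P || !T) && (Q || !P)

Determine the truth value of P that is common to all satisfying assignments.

Suppose P = true.
(!Q) alone gives Q = false.
Now (Q) is unsatisfied and unit — conflict.
So every satisfying assignment has P = False.

False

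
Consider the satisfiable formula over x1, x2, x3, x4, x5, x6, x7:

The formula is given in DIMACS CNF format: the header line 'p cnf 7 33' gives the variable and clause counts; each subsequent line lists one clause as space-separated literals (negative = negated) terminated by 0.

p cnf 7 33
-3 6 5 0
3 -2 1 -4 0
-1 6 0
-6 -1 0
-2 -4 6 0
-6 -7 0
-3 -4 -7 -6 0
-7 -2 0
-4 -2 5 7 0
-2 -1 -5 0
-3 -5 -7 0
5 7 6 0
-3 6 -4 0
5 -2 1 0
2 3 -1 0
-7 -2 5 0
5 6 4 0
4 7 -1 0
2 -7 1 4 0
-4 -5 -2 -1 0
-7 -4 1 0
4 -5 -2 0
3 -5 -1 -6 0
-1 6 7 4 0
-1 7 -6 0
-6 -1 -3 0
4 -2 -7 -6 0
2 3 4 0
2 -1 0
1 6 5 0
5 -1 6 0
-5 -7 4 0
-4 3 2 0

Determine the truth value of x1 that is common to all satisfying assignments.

False

Suppose x1 = True.
The clause (x6) is unit, so x6 = True.
Now (¬x6) is unsatisfied and unit — conflict.
So every satisfying assignment has x1 = False.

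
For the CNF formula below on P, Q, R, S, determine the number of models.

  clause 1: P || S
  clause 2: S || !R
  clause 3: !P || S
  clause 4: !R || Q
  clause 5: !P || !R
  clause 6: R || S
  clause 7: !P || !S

3

There are 2^4 = 16 truth assignments over (P, Q, R, S).
Check each against the 7 clauses (columns in the order P, Q, R, S):
  F F F F  ✗ fails (P || S)
  F F F T  ✓ satisfies all
  F F T F  ✗ fails (P || S)
  F F T T  ✗ fails (!R || Q)
  F T F F  ✗ fails (P || S)
  F T F T  ✓ satisfies all
  F T T F  ✗ fails (P || S)
  F T T T  ✓ satisfies all
  T F F F  ✗ fails (!P || S)
  T F F T  ✗ fails (!P || !S)
  T F T F  ✗ fails (S || !R)
  T F T T  ✗ fails (!R || Q)
  T T F F  ✗ fails (!P || S)
  T T F T  ✗ fails (!P || !S)
  T T T F  ✗ fails (S || !R)
  T T T T  ✗ fails (!P || !R)
3 of the 16 rows are models.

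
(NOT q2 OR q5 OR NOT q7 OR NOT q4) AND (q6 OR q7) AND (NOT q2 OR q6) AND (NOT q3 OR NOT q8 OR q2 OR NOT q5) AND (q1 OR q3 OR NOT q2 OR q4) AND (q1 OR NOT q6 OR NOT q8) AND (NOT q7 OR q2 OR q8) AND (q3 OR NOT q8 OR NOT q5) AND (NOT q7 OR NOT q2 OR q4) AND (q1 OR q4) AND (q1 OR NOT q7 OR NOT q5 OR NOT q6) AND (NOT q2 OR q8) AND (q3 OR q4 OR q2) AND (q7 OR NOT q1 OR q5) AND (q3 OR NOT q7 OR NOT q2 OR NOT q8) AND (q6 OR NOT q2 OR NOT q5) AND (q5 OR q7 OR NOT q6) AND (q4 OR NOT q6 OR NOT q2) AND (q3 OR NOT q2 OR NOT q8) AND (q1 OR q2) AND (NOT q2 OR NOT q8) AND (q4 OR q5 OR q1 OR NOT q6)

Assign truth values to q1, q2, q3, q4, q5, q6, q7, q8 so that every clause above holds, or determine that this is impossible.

q1=true, q2=false, q3=true, q4=false, q5=true, q6=true, q7=false, q8=false

Branch on q6: set q6 = true.
Branch on q1: set q1 = true.
Branch on q2: set q2 = false.
Branch on q7: set q7 = false.
From the singleton clause (q5), q5 = true.
Branch on q3: set q3 = true.
From the singleton clause (NOT q8), q8 = false.
No clause remains; q4 is free.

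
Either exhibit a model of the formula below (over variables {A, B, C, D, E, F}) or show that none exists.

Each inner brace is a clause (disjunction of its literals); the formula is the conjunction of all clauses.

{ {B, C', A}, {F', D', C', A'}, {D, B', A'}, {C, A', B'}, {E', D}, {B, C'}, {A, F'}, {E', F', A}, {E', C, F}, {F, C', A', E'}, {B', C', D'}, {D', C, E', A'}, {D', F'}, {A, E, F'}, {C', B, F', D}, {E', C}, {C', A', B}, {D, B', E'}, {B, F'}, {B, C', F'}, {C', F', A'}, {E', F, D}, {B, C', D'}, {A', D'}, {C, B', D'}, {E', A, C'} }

A: 0; B: 1; C: 1; D: 0; E: 0; F: 0

Suppose E = 0.
Suppose B = 1.
Suppose D = 0.
The clause (A') is unit, so A = 0.
The clause (F') is unit, so F = 0.
No clause remains; C is free.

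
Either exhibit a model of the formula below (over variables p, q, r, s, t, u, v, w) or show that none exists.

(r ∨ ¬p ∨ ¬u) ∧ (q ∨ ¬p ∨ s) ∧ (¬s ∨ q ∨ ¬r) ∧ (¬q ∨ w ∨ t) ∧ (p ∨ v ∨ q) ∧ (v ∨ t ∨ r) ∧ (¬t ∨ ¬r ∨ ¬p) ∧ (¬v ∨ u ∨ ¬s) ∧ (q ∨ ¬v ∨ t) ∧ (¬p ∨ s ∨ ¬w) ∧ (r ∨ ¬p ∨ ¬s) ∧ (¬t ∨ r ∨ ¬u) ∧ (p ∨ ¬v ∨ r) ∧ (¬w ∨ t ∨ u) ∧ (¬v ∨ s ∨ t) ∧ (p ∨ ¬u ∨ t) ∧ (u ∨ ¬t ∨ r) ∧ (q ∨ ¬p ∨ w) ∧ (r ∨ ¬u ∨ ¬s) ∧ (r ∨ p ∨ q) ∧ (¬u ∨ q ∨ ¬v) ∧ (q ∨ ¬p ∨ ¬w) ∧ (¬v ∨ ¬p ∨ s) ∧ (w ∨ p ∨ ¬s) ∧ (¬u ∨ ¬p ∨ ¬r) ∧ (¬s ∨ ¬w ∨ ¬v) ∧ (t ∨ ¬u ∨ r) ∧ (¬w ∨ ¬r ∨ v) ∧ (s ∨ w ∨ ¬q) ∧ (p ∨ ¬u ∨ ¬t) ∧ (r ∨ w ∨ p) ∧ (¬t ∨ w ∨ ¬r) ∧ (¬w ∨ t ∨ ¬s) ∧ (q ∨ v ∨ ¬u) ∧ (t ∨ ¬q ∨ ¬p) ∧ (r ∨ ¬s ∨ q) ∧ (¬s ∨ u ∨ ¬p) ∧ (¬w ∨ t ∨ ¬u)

Suppose r = True.
Suppose s = False.
Suppose q = False.
(¬p) alone gives p = False.
(v) alone gives v = True.
(t) alone gives t = True.
(¬u) alone gives u = False.
(w) alone gives w = True.
Every clause now holds.

p=False, q=False, r=True, s=False, t=True, u=False, v=True, w=True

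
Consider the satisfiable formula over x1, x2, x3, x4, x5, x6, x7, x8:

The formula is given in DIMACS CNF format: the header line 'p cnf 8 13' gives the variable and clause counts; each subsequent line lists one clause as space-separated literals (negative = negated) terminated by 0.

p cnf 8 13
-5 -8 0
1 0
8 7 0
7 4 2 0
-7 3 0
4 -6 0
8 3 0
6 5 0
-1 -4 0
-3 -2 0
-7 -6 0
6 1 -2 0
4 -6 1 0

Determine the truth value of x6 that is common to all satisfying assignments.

False

Suppose x6 = True.
(x1) alone gives x1 = True.
(x4) alone gives x4 = True.
But (¬x4) is also a unit clause — contradiction.
So every satisfying assignment has x6 = False.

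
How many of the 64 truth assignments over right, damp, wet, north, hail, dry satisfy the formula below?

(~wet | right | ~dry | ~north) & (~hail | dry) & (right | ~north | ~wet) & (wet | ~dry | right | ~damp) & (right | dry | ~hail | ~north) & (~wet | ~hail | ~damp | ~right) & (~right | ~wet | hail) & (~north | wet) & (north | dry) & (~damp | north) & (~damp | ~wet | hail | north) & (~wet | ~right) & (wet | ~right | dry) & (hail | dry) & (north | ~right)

There are 2^6 = 64 truth assignments over (right, damp, wet, north, hail, dry).
Split on right. With right = 1, the clauses containing right are satisfied and ~right drops from the rest; 0 of the 2^5 = 32 assignments to the other variables satisfy what remains.
With right = 0, by the same count on the reduced clause set, 4 assignments work.
(One model: right=F, damp=F, wet=F, north=F, hail=F, dry=T.)
Total: 0 + 4 = 4.

4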